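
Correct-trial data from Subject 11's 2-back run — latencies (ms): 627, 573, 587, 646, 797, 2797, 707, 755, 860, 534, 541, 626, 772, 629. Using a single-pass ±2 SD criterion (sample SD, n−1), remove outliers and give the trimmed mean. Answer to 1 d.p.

n = 14, ΣRT = 11451, M = 817.929
Σ(x−M)² = 4346472.93; s = √(4346472.93/13) = 578.225
Cutoffs: 817.929 ± 2·578.225 → [-338.5, 1974.4]
Outside: 2797 → excluded.
Retained (n=13): Σ = 8654, mean = 8654/13 = 665.692

665.7 ms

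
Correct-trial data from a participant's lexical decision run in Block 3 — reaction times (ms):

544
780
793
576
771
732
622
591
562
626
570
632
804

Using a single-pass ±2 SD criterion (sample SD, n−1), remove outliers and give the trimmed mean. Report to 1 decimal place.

n = 13, ΣRT = 8603, M = 661.769
Σ(x−M)² = 116650.31; s = √(116650.31/12) = 98.594
Cutoffs: 661.769 ± 2·98.594 → [464.6, 859.0]
No RTs fall outside the cutoffs; all 13 retained. Mean = 8603/13 = 661.769

661.8 ms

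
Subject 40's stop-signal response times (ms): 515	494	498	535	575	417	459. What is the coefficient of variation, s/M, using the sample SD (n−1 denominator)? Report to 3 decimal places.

0.102

n = 7, Σ = 3493, M = 499.0000
Σ(x−M)² = 15678.000; s = √(15678.000/6) = 51.1175
CV = 51.1175 / 499.0000 = 0.10244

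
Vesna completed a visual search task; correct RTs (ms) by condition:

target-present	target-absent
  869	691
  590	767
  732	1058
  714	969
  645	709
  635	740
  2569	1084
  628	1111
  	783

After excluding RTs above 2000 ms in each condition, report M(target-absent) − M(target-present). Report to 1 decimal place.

target-present: exclude 2569
M(target-present) = 4813/7 = 687.571
M(target-absent) = 7912/9 = 879.111
Difference = 879.111 − 687.571 = 191.540 ms

191.5 ms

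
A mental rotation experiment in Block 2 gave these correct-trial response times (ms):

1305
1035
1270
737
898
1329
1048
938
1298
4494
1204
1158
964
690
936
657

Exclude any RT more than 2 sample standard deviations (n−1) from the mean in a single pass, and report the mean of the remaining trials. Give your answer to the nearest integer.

1031 ms

n = 16, ΣRT = 19961, M = 1247.562
Σ(x−M)² = 11963077.94; s = √(11963077.94/15) = 893.050
Cutoffs: 1247.562 ± 2·893.050 → [-538.5, 3033.7]
Outside: 4494 → excluded.
Retained (n=15): Σ = 15467, mean = 15467/15 = 1031.133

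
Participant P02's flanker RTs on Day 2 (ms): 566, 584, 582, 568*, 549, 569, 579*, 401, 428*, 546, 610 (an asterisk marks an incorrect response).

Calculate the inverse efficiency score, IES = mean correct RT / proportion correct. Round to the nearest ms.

757 ms

Correct trials (n=8): 566, 584, 582, 549, 569, 401, 546, 610
Mean correct RT = 4407/8 = 550.8750 ms
Proportion correct = 8/11
IES = 550.8750 / (8/11) = 757.453 ms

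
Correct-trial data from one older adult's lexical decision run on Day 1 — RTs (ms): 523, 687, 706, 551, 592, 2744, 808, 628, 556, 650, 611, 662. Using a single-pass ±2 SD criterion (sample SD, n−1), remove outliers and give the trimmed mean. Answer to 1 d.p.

634.0 ms

n = 12, ΣRT = 9718, M = 809.833
Σ(x−M)² = 4148023.67; s = √(4148023.67/11) = 614.079
Cutoffs: 809.833 ± 2·614.079 → [-418.3, 2038.0]
Outside: 2744 → excluded.
Retained (n=11): Σ = 6974, mean = 6974/11 = 634.000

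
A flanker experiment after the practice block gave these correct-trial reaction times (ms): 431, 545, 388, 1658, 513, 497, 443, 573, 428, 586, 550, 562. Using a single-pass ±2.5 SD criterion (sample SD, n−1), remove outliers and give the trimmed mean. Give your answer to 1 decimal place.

501.5 ms

n = 12, ΣRT = 7174, M = 597.833
Σ(x−M)² = 1273117.67; s = √(1273117.67/11) = 340.203
Cutoffs: 597.833 ± 2.5·340.203 → [-252.7, 1448.3]
Outside: 1658 → excluded.
Retained (n=11): Σ = 5516, mean = 5516/11 = 501.455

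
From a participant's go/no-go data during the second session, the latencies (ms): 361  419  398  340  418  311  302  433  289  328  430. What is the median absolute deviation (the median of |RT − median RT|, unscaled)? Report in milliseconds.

57 ms

Sorted: 289, 302, 311, 328, 340, 361, 398, 418, 419, 430, 433 → median = 361
|x − 361|: 0, 58, 37, 21, 57, 50, 59, 72, 72, 33, 69
Sorted deviations: 0, 21, 33, 37, 50, 57, 58, 59, 69, 72, 72 → MAD = 57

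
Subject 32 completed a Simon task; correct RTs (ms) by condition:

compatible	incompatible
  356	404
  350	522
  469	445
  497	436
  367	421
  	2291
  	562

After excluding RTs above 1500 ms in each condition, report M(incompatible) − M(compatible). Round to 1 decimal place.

incompatible: exclude 2291
M(compatible) = 2039/5 = 407.800
M(incompatible) = 2790/6 = 465.000
Difference = 465.000 − 407.800 = 57.200 ms

57.2 ms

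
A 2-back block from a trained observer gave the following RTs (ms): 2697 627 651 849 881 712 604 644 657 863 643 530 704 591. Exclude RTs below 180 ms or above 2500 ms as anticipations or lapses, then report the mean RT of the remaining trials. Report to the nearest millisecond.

689 ms

Excluded: 2697
Retained (n=13): Σ = 8956
Mean = 8956/13 = 688.9231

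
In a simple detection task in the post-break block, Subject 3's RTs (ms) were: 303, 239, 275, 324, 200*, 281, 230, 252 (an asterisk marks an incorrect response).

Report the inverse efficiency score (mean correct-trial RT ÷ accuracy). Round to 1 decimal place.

Correct trials (n=7): 303, 239, 275, 324, 281, 230, 252
Mean correct RT = 1904/7 = 272.0000 ms
Proportion correct = 7/8
IES = 272.0000 / (7/8) = 310.857 ms

310.9 ms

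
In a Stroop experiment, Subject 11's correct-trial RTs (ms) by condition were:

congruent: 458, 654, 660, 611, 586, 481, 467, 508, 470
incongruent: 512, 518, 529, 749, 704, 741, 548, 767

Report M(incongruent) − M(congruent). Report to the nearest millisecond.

M(congruent) = 4895/9 = 543.889
M(incongruent) = 5068/8 = 633.500
Difference = 633.500 − 543.889 = 89.611 ms

90 ms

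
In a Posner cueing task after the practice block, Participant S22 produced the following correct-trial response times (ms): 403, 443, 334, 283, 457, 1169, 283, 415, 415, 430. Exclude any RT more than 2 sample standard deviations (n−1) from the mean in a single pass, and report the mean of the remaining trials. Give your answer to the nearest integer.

385 ms

n = 10, ΣRT = 4632, M = 463.200
Σ(x−M)² = 589609.60; s = √(589609.60/9) = 255.953
Cutoffs: 463.200 ± 2·255.953 → [-48.7, 975.1]
Outside: 1169 → excluded.
Retained (n=9): Σ = 3463, mean = 3463/9 = 384.778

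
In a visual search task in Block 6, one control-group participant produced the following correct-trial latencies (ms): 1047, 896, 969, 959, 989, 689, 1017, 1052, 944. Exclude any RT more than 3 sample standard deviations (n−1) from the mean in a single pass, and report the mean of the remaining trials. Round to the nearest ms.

951 ms

n = 9, ΣRT = 8562, M = 951.333
Σ(x−M)² = 97322.00; s = √(97322.00/8) = 110.296
Cutoffs: 951.333 ± 3·110.296 → [620.4, 1282.2]
No RTs fall outside the cutoffs; all 9 retained. Mean = 8562/9 = 951.333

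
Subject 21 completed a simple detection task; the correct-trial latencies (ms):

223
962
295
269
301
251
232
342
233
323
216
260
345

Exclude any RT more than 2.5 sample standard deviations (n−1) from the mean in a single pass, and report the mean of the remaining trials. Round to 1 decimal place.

274.2 ms

n = 13, ΣRT = 4252, M = 327.077
Σ(x−M)² = 460116.92; s = √(460116.92/12) = 195.814
Cutoffs: 327.077 ± 2.5·195.814 → [-162.5, 816.6]
Outside: 962 → excluded.
Retained (n=12): Σ = 3290, mean = 3290/12 = 274.167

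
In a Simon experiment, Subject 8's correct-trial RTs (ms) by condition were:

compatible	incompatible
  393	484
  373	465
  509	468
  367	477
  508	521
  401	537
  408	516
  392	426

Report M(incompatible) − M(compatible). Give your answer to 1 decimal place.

67.9 ms

M(compatible) = 3351/8 = 418.875
M(incompatible) = 3894/8 = 486.750
Difference = 486.750 − 418.875 = 67.875 ms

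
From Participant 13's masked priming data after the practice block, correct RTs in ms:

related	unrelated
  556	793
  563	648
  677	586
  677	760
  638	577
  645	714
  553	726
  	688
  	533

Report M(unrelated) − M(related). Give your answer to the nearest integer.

M(related) = 4309/7 = 615.571
M(unrelated) = 6025/9 = 669.444
Difference = 669.444 − 615.571 = 53.873 ms

54 ms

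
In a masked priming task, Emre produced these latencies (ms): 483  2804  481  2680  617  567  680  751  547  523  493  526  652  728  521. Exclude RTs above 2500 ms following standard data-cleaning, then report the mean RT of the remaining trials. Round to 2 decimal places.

Excluded: 2680, 2804
Retained (n=13): Σ = 7569
Mean = 7569/13 = 582.2308

582.23 ms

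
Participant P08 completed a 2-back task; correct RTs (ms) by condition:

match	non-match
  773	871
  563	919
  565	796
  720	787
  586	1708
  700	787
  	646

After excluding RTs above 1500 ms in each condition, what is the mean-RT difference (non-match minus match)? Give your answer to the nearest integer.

non-match: exclude 1708
M(match) = 3907/6 = 651.167
M(non-match) = 4806/6 = 801.000
Difference = 801.000 − 651.167 = 149.833 ms

150 ms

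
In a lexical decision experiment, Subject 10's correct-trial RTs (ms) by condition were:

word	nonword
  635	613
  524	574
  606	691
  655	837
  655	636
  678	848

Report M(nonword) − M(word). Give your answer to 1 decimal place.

74.3 ms

M(word) = 3753/6 = 625.500
M(nonword) = 4199/6 = 699.833
Difference = 699.833 − 625.500 = 74.333 ms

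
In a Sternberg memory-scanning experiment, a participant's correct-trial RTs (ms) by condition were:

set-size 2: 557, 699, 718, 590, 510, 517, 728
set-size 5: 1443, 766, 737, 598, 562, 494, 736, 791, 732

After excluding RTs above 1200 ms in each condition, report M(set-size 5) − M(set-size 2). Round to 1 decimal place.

set-size 5: exclude 1443
M(set-size 2) = 4319/7 = 617.000
M(set-size 5) = 5416/8 = 677.000
Difference = 677.000 − 617.000 = 60.000 ms

60.0 ms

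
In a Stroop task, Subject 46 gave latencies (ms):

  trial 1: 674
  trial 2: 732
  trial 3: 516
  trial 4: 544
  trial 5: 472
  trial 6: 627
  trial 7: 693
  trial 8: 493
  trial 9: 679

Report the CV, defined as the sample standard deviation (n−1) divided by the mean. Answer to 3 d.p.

n = 9, Σ = 5430, M = 603.3333
Σ(x−M)² = 76444.000; s = √(76444.000/8) = 97.7522
CV = 97.7522 / 603.3333 = 0.16202

0.162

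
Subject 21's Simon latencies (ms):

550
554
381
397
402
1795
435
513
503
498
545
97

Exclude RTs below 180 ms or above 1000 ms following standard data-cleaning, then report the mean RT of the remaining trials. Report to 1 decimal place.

477.8 ms

Excluded: 97, 1795
Retained (n=10): Σ = 4778
Mean = 4778/10 = 477.8000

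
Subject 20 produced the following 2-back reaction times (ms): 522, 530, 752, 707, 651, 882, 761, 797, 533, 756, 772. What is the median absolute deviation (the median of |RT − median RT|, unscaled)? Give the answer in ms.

45 ms

Sorted: 522, 530, 533, 651, 707, 752, 756, 761, 772, 797, 882 → median = 752
|x − 752|: 230, 222, 0, 45, 101, 130, 9, 45, 219, 4, 20
Sorted deviations: 0, 4, 9, 20, 45, 45, 101, 130, 219, 222, 230 → MAD = 45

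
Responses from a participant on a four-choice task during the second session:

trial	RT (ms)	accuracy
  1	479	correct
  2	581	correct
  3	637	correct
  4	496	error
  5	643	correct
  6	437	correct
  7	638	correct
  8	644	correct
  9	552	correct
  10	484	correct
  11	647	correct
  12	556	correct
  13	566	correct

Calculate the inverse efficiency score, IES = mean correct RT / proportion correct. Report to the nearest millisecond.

Correct trials (n=12): 479, 581, 637, 643, 437, 638, 644, 552, 484, 647, 556, 566
Mean correct RT = 6864/12 = 572.0000 ms
Proportion correct = 12/13
IES = 572.0000 / (12/13) = 619.667 ms

620 ms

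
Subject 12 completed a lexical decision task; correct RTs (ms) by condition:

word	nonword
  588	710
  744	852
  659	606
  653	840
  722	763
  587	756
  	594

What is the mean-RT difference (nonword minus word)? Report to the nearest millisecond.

73 ms

M(word) = 3953/6 = 658.833
M(nonword) = 5121/7 = 731.571
Difference = 731.571 − 658.833 = 72.738 ms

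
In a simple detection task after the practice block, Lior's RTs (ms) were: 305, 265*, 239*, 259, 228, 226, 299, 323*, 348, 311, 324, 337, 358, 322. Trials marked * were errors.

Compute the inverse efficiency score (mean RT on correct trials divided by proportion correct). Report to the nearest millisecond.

Correct trials (n=11): 305, 259, 228, 226, 299, 348, 311, 324, 337, 358, 322
Mean correct RT = 3317/11 = 301.5455 ms
Proportion correct = 11/14
IES = 301.5455 / (11/14) = 383.785 ms

384 ms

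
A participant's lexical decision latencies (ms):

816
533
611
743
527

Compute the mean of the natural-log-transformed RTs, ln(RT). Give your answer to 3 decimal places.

6.455

ln(RT): 6.7044, 6.2785, 6.4151, 6.6107, 6.2672
Σ ln(RT) = 32.2759
Mean = 32.2759/5 = 6.45519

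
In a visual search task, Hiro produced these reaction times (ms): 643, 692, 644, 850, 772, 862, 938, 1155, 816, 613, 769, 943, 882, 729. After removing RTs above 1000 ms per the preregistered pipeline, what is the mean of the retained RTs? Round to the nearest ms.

Excluded: 1155
Retained (n=13): Σ = 10153
Mean = 10153/13 = 781.0000

781 ms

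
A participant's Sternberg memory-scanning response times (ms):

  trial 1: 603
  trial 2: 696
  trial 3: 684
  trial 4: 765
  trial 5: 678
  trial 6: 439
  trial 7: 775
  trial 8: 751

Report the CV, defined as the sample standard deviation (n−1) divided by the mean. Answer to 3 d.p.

n = 8, Σ = 5391, M = 673.8750
Σ(x−M)² = 85276.875; s = √(85276.875/7) = 110.3740
CV = 110.3740 / 673.8750 = 0.16379

0.164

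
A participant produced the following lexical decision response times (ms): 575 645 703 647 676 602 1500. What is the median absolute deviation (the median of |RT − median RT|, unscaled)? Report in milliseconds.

Sorted: 575, 602, 645, 647, 676, 703, 1500 → median = 647
|x − 647|: 72, 2, 56, 0, 29, 45, 853
Sorted deviations: 0, 2, 29, 45, 56, 72, 853 → MAD = 45

45 ms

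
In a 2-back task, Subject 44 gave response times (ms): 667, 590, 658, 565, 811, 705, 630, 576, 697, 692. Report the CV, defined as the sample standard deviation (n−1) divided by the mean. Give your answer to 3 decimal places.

0.112

n = 10, Σ = 6591, M = 659.1000
Σ(x−M)² = 49144.900; s = √(49144.900/9) = 73.8955
CV = 73.8955 / 659.1000 = 0.11212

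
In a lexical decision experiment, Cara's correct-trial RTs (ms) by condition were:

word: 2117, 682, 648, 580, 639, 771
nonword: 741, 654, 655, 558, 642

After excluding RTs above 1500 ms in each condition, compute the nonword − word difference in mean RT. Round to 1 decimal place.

word: exclude 2117
M(word) = 3320/5 = 664.000
M(nonword) = 3250/5 = 650.000
Difference = 650.000 − 664.000 = -14.000 ms

-14.0 ms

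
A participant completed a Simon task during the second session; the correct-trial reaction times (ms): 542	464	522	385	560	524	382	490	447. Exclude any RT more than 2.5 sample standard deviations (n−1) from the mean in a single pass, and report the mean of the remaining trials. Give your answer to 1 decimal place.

n = 9, ΣRT = 4316, M = 479.556
Σ(x−M)² = 34016.22; s = √(34016.22/8) = 65.208
Cutoffs: 479.556 ± 2.5·65.208 → [316.5, 642.6]
No RTs fall outside the cutoffs; all 9 retained. Mean = 4316/9 = 479.556

479.6 ms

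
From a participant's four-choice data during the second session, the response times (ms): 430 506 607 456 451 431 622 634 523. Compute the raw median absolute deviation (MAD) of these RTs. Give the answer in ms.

75 ms

Sorted: 430, 431, 451, 456, 506, 523, 607, 622, 634 → median = 506
|x − 506|: 76, 0, 101, 50, 55, 75, 116, 128, 17
Sorted deviations: 0, 17, 50, 55, 75, 76, 101, 116, 128 → MAD = 75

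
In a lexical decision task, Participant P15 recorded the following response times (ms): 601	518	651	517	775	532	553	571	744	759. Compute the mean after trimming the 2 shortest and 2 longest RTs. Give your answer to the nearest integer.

Sorted: 517, 518, 532, 553, 571, 601, 651, 744, 759, 775
Drop lowest 2 (517, 518) and highest 2 (759, 775)
Remaining (n=6): Σ = 3652, mean = 3652/6 = 608.667

609 ms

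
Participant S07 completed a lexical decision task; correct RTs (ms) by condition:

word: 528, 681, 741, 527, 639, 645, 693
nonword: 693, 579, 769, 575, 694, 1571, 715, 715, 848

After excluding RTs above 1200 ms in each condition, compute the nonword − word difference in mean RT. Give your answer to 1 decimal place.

62.2 ms

nonword: exclude 1571
M(word) = 4454/7 = 636.286
M(nonword) = 5588/8 = 698.500
Difference = 698.500 − 636.286 = 62.214 ms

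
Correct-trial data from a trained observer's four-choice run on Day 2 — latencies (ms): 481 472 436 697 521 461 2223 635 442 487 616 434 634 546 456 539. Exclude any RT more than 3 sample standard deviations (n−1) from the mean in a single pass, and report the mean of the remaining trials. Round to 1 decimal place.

523.8 ms

n = 16, ΣRT = 10080, M = 630.000
Σ(x−M)² = 2807440.00; s = √(2807440.00/15) = 432.623
Cutoffs: 630.000 ± 3·432.623 → [-667.9, 1927.9]
Outside: 2223 → excluded.
Retained (n=15): Σ = 7857, mean = 7857/15 = 523.800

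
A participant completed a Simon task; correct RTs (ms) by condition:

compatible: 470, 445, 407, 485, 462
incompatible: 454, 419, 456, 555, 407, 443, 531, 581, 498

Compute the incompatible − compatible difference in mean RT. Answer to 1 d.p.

M(compatible) = 2269/5 = 453.800
M(incompatible) = 4344/9 = 482.667
Difference = 482.667 − 453.800 = 28.867 ms

28.9 ms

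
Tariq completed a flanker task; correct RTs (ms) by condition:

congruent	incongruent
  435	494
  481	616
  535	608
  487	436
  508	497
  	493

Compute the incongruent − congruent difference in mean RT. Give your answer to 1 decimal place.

M(congruent) = 2446/5 = 489.200
M(incongruent) = 3144/6 = 524.000
Difference = 524.000 − 489.200 = 34.800 ms

34.8 ms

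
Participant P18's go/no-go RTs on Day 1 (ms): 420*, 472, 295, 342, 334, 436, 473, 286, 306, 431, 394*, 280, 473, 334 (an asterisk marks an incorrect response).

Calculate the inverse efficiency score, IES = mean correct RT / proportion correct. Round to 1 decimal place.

Correct trials (n=12): 472, 295, 342, 334, 436, 473, 286, 306, 431, 280, 473, 334
Mean correct RT = 4462/12 = 371.8333 ms
Proportion correct = 12/14
IES = 371.8333 / (12/14) = 433.806 ms

433.8 ms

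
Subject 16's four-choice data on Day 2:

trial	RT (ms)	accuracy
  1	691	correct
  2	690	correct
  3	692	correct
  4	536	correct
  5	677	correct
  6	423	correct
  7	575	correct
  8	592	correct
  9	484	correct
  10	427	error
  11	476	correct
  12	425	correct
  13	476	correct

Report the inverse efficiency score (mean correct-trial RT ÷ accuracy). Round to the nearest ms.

608 ms

Correct trials (n=12): 691, 690, 692, 536, 677, 423, 575, 592, 484, 476, 425, 476
Mean correct RT = 6737/12 = 561.4167 ms
Proportion correct = 12/13
IES = 561.4167 / (12/13) = 608.201 ms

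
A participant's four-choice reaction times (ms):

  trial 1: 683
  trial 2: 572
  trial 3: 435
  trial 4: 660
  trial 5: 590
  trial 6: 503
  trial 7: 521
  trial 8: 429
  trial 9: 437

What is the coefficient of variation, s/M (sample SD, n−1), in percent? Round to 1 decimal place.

n = 9, Σ = 4830, M = 536.6667
Σ(x−M)² = 73958.000; s = √(73958.000/8) = 96.1496
CV = 96.1496 / 536.6667 = 0.17916 = 17.916%

17.9%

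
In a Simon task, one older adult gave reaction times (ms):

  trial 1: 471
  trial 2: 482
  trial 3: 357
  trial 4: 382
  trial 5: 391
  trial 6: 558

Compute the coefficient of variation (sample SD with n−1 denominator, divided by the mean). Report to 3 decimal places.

0.174

n = 6, Σ = 2641, M = 440.1667
Σ(x−M)² = 29302.833; s = √(29302.833/5) = 76.5543
CV = 76.5543 / 440.1667 = 0.17392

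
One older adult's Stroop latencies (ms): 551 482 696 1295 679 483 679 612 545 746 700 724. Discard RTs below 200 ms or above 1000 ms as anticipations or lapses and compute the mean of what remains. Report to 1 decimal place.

627.0 ms

Excluded: 1295
Retained (n=11): Σ = 6897
Mean = 6897/11 = 627.0000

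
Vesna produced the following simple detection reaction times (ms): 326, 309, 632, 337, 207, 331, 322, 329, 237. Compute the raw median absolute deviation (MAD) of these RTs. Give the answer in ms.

Sorted: 207, 237, 309, 322, 326, 329, 331, 337, 632 → median = 326
|x − 326|: 0, 17, 306, 11, 119, 5, 4, 3, 89
Sorted deviations: 0, 3, 4, 5, 11, 17, 89, 119, 306 → MAD = 11

11 ms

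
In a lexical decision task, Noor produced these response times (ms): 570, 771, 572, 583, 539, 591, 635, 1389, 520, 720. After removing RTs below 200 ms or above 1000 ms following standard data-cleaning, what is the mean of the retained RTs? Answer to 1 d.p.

Excluded: 1389
Retained (n=9): Σ = 5501
Mean = 5501/9 = 611.2222

611.2 ms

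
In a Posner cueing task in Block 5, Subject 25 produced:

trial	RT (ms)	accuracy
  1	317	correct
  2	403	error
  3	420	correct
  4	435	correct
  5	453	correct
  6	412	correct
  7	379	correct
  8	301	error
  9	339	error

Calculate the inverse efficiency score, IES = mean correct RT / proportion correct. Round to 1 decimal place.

604.0 ms

Correct trials (n=6): 317, 420, 435, 453, 412, 379
Mean correct RT = 2416/6 = 402.6667 ms
Proportion correct = 6/9
IES = 402.6667 / (6/9) = 604.000 ms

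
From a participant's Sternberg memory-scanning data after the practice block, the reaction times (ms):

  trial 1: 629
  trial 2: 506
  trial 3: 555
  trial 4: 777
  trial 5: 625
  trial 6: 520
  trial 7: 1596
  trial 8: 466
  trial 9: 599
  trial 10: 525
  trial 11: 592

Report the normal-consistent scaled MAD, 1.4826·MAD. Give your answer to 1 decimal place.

Sorted: 466, 506, 520, 525, 555, 592, 599, 625, 629, 777, 1596 → median = 592
|x − 592| sorted: 0, 7, 33, 37, 37, 67, 72, 86, 126, 185, 1004 → MAD = 67
Robust SD ≈ 1.4826 × 67 = 99.334

99.3 ms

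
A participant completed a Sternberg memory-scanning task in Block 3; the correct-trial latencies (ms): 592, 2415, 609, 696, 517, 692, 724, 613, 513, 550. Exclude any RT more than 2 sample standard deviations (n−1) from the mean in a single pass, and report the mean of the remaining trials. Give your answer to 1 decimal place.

611.8 ms

n = 10, ΣRT = 7921, M = 792.100
Σ(x−M)² = 2975528.90; s = √(2975528.90/9) = 574.991
Cutoffs: 792.100 ± 2·574.991 → [-357.9, 1942.1]
Outside: 2415 → excluded.
Retained (n=9): Σ = 5506, mean = 5506/9 = 611.778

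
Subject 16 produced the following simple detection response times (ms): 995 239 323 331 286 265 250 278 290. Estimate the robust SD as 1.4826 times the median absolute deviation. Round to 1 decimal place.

53.4 ms

Sorted: 239, 250, 265, 278, 286, 290, 323, 331, 995 → median = 286
|x − 286| sorted: 0, 4, 8, 21, 36, 37, 45, 47, 709 → MAD = 36
Robust SD ≈ 1.4826 × 36 = 53.374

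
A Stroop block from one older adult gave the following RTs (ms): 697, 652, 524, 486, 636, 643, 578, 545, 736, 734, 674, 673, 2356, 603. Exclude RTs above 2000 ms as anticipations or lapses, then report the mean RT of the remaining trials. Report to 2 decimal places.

629.31 ms

Excluded: 2356
Retained (n=13): Σ = 8181
Mean = 8181/13 = 629.3077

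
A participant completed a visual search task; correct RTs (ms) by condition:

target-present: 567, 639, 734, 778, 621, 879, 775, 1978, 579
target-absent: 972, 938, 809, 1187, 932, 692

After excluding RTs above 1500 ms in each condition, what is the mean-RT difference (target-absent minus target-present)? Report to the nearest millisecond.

225 ms

target-present: exclude 1978
M(target-present) = 5572/8 = 696.500
M(target-absent) = 5530/6 = 921.667
Difference = 921.667 − 696.500 = 225.167 ms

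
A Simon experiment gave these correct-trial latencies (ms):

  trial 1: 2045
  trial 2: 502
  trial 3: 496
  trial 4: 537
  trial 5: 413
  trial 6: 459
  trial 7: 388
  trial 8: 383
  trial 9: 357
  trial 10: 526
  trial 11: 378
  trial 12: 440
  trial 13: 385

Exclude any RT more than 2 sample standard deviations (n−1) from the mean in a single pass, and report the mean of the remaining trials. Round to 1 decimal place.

438.7 ms

n = 13, ΣRT = 7309, M = 562.231
Σ(x−M)² = 2426386.31; s = √(2426386.31/12) = 449.665
Cutoffs: 562.231 ± 2·449.665 → [-337.1, 1461.6]
Outside: 2045 → excluded.
Retained (n=12): Σ = 5264, mean = 5264/12 = 438.667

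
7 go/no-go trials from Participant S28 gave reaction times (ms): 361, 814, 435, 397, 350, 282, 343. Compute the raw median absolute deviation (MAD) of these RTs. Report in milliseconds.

36 ms

Sorted: 282, 343, 350, 361, 397, 435, 814 → median = 361
|x − 361|: 0, 453, 74, 36, 11, 79, 18
Sorted deviations: 0, 11, 18, 36, 74, 79, 453 → MAD = 36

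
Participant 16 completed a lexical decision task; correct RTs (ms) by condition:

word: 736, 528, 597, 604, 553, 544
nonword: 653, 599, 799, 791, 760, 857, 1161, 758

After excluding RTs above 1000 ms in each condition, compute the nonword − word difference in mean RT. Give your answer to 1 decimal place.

151.6 ms

nonword: exclude 1161
M(word) = 3562/6 = 593.667
M(nonword) = 5217/7 = 745.286
Difference = 745.286 − 593.667 = 151.619 ms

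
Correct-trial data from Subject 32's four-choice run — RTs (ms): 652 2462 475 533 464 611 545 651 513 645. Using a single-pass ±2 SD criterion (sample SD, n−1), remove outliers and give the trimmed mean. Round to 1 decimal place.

n = 10, ΣRT = 7551, M = 755.100
Σ(x−M)² = 3283138.90; s = √(3283138.90/9) = 603.981
Cutoffs: 755.100 ± 2·603.981 → [-452.9, 1963.1]
Outside: 2462 → excluded.
Retained (n=9): Σ = 5089, mean = 5089/9 = 565.444

565.4 ms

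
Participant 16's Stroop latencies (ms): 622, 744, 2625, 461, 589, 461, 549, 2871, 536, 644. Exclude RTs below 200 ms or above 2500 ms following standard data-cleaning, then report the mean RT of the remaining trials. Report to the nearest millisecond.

576 ms

Excluded: 2625, 2871
Retained (n=8): Σ = 4606
Mean = 4606/8 = 575.7500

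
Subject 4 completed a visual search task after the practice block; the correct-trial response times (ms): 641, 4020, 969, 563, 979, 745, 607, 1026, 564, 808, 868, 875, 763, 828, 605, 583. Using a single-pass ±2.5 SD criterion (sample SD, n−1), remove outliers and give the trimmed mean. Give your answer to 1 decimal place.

n = 16, ΣRT = 15444, M = 965.250
Σ(x−M)² = 10318157.00; s = √(10318157.00/15) = 829.384
Cutoffs: 965.250 ± 2.5·829.384 → [-1108.2, 3038.7]
Outside: 4020 → excluded.
Retained (n=15): Σ = 11424, mean = 11424/15 = 761.600

761.6 ms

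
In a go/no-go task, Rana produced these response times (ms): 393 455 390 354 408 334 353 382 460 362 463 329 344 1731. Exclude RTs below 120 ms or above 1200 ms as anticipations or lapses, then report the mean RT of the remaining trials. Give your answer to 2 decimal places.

Excluded: 1731
Retained (n=13): Σ = 5027
Mean = 5027/13 = 386.6923

386.69 ms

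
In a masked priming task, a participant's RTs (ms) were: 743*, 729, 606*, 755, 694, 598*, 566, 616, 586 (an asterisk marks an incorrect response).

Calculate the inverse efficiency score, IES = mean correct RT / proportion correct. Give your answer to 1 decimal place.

986.5 ms

Correct trials (n=6): 729, 755, 694, 566, 616, 586
Mean correct RT = 3946/6 = 657.6667 ms
Proportion correct = 6/9
IES = 657.6667 / (6/9) = 986.500 ms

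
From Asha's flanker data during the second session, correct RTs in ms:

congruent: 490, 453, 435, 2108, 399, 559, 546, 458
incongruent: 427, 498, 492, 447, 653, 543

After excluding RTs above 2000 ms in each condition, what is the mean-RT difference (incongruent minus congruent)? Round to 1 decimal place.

congruent: exclude 2108
M(congruent) = 3340/7 = 477.143
M(incongruent) = 3060/6 = 510.000
Difference = 510.000 − 477.143 = 32.857 ms

32.9 ms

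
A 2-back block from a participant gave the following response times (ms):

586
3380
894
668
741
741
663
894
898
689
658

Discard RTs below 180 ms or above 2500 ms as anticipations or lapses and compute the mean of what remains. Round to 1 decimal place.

Excluded: 3380
Retained (n=10): Σ = 7432
Mean = 7432/10 = 743.2000

743.2 ms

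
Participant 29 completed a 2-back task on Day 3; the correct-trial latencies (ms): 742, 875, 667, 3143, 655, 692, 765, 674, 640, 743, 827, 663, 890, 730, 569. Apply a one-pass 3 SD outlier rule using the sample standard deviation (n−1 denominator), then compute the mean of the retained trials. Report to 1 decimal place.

723.7 ms

n = 15, ΣRT = 13275, M = 885.000
Σ(x−M)² = 5572450.00; s = √(5572450.00/14) = 630.898
Cutoffs: 885.000 ± 3·630.898 → [-1007.7, 2777.7]
Outside: 3143 → excluded.
Retained (n=14): Σ = 10132, mean = 10132/14 = 723.714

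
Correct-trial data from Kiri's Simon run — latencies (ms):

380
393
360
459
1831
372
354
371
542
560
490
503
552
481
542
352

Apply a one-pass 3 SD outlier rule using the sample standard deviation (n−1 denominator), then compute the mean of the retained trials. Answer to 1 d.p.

447.4 ms

n = 16, ΣRT = 8542, M = 533.875
Σ(x−M)² = 1886877.75; s = √(1886877.75/15) = 354.671
Cutoffs: 533.875 ± 3·354.671 → [-530.1, 1597.9]
Outside: 1831 → excluded.
Retained (n=15): Σ = 6711, mean = 6711/15 = 447.400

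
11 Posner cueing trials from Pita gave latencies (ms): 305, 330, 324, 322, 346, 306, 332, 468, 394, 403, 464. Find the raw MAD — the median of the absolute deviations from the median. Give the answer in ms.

Sorted: 305, 306, 322, 324, 330, 332, 346, 394, 403, 464, 468 → median = 332
|x − 332|: 27, 2, 8, 10, 14, 26, 0, 136, 62, 71, 132
Sorted deviations: 0, 2, 8, 10, 14, 26, 27, 62, 71, 132, 136 → MAD = 26

26 ms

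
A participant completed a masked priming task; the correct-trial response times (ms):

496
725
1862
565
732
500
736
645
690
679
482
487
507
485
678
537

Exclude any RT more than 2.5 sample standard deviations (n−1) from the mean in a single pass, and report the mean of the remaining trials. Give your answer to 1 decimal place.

596.3 ms

n = 16, ΣRT = 10806, M = 675.375
Σ(x−M)² = 1650313.75; s = √(1650313.75/15) = 331.694
Cutoffs: 675.375 ± 2.5·331.694 → [-153.9, 1504.6]
Outside: 1862 → excluded.
Retained (n=15): Σ = 8944, mean = 8944/15 = 596.267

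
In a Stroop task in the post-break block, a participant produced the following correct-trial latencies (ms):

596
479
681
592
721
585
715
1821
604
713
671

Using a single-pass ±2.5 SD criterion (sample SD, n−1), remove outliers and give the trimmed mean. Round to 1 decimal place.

n = 11, ΣRT = 8178, M = 743.455
Σ(x−M)² = 1331668.73; s = √(1331668.73/10) = 364.920
Cutoffs: 743.455 ± 2.5·364.920 → [-168.8, 1655.8]
Outside: 1821 → excluded.
Retained (n=10): Σ = 6357, mean = 6357/10 = 635.700

635.7 ms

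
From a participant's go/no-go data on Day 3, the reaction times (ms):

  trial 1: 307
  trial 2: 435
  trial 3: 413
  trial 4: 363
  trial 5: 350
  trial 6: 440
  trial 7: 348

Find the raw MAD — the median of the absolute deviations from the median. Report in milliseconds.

50 ms

Sorted: 307, 348, 350, 363, 413, 435, 440 → median = 363
|x − 363|: 56, 72, 50, 0, 13, 77, 15
Sorted deviations: 0, 13, 15, 50, 56, 72, 77 → MAD = 50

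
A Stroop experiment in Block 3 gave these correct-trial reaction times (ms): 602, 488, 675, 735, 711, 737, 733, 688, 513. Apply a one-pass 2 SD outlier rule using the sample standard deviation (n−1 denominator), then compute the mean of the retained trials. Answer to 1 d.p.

n = 9, ΣRT = 5882, M = 653.556
Σ(x−M)² = 74676.22; s = √(74676.22/8) = 96.615
Cutoffs: 653.556 ± 2·96.615 → [460.3, 846.8]
No RTs fall outside the cutoffs; all 9 retained. Mean = 5882/9 = 653.556

653.6 ms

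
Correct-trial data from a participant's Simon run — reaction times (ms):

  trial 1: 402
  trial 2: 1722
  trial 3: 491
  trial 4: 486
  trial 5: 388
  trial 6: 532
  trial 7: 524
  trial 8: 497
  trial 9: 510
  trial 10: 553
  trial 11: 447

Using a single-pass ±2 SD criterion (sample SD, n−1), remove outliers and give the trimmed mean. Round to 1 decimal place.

n = 11, ΣRT = 6552, M = 595.636
Σ(x−M)² = 1422426.55; s = √(1422426.55/10) = 377.151
Cutoffs: 595.636 ± 2·377.151 → [-158.7, 1349.9]
Outside: 1722 → excluded.
Retained (n=10): Σ = 4830, mean = 4830/10 = 483.000

483.0 ms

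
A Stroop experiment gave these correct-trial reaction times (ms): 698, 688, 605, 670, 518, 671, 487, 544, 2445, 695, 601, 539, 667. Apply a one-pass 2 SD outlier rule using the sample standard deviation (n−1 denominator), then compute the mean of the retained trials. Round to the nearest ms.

n = 13, ΣRT = 9828, M = 756.000
Σ(x−M)² = 3154836.00; s = √(3154836.00/12) = 512.741
Cutoffs: 756.000 ± 2·512.741 → [-269.5, 1781.5]
Outside: 2445 → excluded.
Retained (n=12): Σ = 7383, mean = 7383/12 = 615.250

615 ms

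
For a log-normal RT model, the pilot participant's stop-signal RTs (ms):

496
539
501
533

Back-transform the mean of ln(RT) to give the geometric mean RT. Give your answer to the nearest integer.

ln(RT): 6.2066, 6.2897, 6.2166, 6.2785
Mean ln(RT) = 24.9914/4 = 6.24785
Geometric mean = exp(6.24785) = 516.90 ms

517 ms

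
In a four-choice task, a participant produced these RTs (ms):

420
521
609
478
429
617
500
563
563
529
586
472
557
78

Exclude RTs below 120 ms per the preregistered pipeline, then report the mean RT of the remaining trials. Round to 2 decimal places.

Excluded: 78
Retained (n=13): Σ = 6844
Mean = 6844/13 = 526.4615

526.46 ms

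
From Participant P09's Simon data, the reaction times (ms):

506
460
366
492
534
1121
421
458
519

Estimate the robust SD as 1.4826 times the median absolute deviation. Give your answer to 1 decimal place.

50.4 ms

Sorted: 366, 421, 458, 460, 492, 506, 519, 534, 1121 → median = 492
|x − 492| sorted: 0, 14, 27, 32, 34, 42, 71, 126, 629 → MAD = 34
Robust SD ≈ 1.4826 × 34 = 50.408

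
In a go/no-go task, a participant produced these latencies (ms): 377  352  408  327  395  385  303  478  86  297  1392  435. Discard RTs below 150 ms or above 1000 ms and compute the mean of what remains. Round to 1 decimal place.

Excluded: 86, 1392
Retained (n=10): Σ = 3757
Mean = 3757/10 = 375.7000

375.7 ms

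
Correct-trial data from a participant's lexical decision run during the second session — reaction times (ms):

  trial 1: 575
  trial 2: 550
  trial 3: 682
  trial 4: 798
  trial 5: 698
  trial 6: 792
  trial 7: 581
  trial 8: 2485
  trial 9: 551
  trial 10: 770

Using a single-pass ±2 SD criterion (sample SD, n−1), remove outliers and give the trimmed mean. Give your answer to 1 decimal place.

666.3 ms

n = 10, ΣRT = 8482, M = 848.200
Σ(x−M)² = 3064375.60; s = √(3064375.60/9) = 583.512
Cutoffs: 848.200 ± 2·583.512 → [-318.8, 2015.2]
Outside: 2485 → excluded.
Retained (n=9): Σ = 5997, mean = 5997/9 = 666.333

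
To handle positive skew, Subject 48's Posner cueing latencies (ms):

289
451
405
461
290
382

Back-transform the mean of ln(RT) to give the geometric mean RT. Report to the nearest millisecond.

373 ms

ln(RT): 5.6664, 6.1115, 6.0039, 6.1334, 5.6699, 5.9454
Mean ln(RT) = 35.5305/6 = 5.92175
Geometric mean = exp(5.92175) = 373.06 ms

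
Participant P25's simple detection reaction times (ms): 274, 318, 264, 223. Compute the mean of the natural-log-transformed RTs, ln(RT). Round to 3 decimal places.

ln(RT): 5.6131, 5.7621, 5.5759, 5.4072
Σ ln(RT) = 22.3583
Mean = 22.3583/4 = 5.58958

5.590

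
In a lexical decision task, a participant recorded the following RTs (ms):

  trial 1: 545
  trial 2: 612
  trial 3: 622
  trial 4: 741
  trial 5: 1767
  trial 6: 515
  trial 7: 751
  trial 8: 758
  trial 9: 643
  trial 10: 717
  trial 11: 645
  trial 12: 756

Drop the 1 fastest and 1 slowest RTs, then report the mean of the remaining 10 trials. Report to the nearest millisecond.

679 ms

Sorted: 515, 545, 612, 622, 643, 645, 717, 741, 751, 756, 758, 1767
Drop lowest 1 (515) and highest 1 (1767)
Remaining (n=10): Σ = 6790, mean = 6790/10 = 679.000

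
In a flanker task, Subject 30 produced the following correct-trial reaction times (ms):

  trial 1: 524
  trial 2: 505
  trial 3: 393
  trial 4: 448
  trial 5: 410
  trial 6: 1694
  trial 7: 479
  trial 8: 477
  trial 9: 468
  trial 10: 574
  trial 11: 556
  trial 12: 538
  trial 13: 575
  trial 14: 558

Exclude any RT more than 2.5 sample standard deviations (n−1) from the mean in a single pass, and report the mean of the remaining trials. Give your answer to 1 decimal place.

n = 14, ΣRT = 8199, M = 585.643
Σ(x−M)² = 1366843.21; s = √(1366843.21/13) = 324.256
Cutoffs: 585.643 ± 2.5·324.256 → [-225.0, 1396.3]
Outside: 1694 → excluded.
Retained (n=13): Σ = 6505, mean = 6505/13 = 500.385

500.4 ms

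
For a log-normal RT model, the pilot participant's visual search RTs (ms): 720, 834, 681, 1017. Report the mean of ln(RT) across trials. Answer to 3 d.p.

6.688

ln(RT): 6.5793, 6.7262, 6.5236, 6.9246
Σ ln(RT) = 26.7537
Mean = 26.7537/4 = 6.68841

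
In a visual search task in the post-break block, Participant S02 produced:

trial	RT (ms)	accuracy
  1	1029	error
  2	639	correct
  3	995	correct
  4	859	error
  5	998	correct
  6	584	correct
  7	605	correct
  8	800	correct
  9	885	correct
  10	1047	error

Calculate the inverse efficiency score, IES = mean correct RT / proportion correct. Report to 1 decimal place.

1123.7 ms

Correct trials (n=7): 639, 995, 998, 584, 605, 800, 885
Mean correct RT = 5506/7 = 786.5714 ms
Proportion correct = 7/10
IES = 786.5714 / (7/10) = 1123.673 ms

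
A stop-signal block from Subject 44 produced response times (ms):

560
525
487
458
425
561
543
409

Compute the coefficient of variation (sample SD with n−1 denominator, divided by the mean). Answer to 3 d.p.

n = 8, Σ = 3968, M = 496.0000
Σ(x−M)² = 25506.000; s = √(25506.000/7) = 60.3632
CV = 60.3632 / 496.0000 = 0.12170

0.122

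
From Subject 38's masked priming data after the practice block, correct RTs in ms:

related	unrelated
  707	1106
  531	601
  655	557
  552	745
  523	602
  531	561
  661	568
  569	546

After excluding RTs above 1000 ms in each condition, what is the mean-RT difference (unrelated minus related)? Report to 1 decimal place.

6.0 ms

unrelated: exclude 1106
M(related) = 4729/8 = 591.125
M(unrelated) = 4180/7 = 597.143
Difference = 597.143 − 591.125 = 6.018 ms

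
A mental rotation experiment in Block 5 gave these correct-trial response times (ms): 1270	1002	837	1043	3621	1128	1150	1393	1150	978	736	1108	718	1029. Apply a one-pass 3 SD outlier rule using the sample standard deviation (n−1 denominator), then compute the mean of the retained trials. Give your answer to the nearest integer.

1042 ms

n = 14, ΣRT = 17163, M = 1225.929
Σ(x−M)² = 6634392.93; s = √(6634392.93/13) = 714.379
Cutoffs: 1225.929 ± 3·714.379 → [-917.2, 3369.1]
Outside: 3621 → excluded.
Retained (n=13): Σ = 13542, mean = 13542/13 = 1041.692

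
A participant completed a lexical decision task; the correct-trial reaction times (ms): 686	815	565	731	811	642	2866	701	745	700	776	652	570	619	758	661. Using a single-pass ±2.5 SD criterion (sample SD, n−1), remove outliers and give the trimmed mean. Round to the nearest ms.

n = 16, ΣRT = 13298, M = 831.125
Σ(x−M)² = 4503199.75; s = √(4503199.75/15) = 547.917
Cutoffs: 831.125 ± 2.5·547.917 → [-538.7, 2200.9]
Outside: 2866 → excluded.
Retained (n=15): Σ = 10432, mean = 10432/15 = 695.467

695 ms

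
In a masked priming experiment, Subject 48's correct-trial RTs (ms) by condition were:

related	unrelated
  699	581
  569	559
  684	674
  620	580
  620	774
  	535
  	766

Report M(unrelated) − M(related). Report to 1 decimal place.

0.0 ms

M(related) = 3192/5 = 638.400
M(unrelated) = 4469/7 = 638.429
Difference = 638.429 − 638.400 = 0.029 ms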